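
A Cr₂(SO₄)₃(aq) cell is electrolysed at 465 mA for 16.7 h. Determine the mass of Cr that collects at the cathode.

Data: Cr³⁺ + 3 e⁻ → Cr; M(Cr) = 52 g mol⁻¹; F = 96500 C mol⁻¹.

5.02 g

Q = I·t = 0.4650 A × 60120 s = 27960 C.
n(e⁻) = Q/F = 27960 / 96500 = 0.2897 mol.
Cr³⁺ + 3 e⁻ → Cr, so n(Cr) = n(e⁻)/3 = 0.09657 mol.
m = n·M = 0.09657 × 52 = 5.02 g.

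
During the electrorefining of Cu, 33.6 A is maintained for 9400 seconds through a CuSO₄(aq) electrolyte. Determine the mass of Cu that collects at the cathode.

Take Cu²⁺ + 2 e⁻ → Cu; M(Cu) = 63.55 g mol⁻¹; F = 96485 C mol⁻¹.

104 g

Q = I·t = 33.60 A × 9400.0 s = 315800 C.
n(e⁻) = Q/F = 315800 / 96485 = 3.273 mol.
Cu²⁺ + 2 e⁻ → Cu, so n(Cu) = n(e⁻)/2 = 1.637 mol.
m = n·M = 1.637 × 63.55 = 104 g.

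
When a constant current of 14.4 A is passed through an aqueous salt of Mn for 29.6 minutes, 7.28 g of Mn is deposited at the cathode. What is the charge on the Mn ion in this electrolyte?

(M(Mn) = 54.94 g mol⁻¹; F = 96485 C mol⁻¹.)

+2

Q = I·t = 14.40 A × 1776.0 s = 25570 C, so n(e⁻) = 25570/96485 = 0.2651 mol.
n(Mn) deposited = 7.28 / 54.94 = 0.1325 mol.
Electrons per atom = n(e⁻)/n(Mn) = 0.2651 / 0.1325 = 2.00 ≈ 2, so the ion is Mn²⁺.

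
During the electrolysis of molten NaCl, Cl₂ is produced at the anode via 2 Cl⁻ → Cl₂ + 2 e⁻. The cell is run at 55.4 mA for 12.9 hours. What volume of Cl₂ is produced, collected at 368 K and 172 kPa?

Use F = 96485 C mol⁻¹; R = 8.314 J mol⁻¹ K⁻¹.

0.237 L

Q = I·t = 0.05540 A × 46440 s = 2573 C.
n(e⁻) = Q/F = 2573 / 96485 = 0.02667 mol.
2 electrons are transferred per Cl₂ molecule, so n(Cl₂) = 0.02667 / 2 = 0.01333 mol.
V = nRT/P = (0.01333 × 8.314 × 368) / (172 × 10³ Pa) = 2.37 × 10⁻⁴ m³ = 0.237 L.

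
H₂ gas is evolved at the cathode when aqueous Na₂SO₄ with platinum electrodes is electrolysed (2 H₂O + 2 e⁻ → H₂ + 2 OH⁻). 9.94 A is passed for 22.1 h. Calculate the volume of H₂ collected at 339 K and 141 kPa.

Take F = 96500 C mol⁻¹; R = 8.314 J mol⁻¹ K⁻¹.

Q = I·t = 9.940 A × 79560 s = 790800 C.
n(e⁻) = Q/F = 790800 / 96500 = 8.195 mol.
2 electrons are transferred per H₂ molecule, so n(H₂) = 8.195 / 2 = 4.098 mol.
V = nRT/P = (4.098 × 8.314 × 339) / (141 × 10³ Pa) = 0.0819 m³ = 81.9 L.

81.9 L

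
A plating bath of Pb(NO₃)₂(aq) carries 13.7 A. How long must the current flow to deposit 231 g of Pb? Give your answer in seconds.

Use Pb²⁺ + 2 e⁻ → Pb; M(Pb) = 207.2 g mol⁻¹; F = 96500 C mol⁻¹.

n(Pb) = m/M = 231 / 207.2 = 1.115 mol.
Each Pb atom requires 2 electrons, so n(e⁻) = 2 × 1.115 = 2.230 mol.
Q = n(e⁻)·F = 2.230 × 96500 = 215200 C.
t = Q/I = 215200 / 13.70 A = 15710 s.

15700 s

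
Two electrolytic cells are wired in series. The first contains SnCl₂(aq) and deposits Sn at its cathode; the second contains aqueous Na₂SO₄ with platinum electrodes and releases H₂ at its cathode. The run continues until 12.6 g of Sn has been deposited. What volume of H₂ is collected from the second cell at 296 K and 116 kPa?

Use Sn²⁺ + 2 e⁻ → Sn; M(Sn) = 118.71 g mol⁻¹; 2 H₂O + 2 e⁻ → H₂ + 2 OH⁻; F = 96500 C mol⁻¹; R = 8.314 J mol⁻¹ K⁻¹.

n(Sn) = 12.6 / 118.71 = 0.1061 mol, so n(e⁻) = 2 × 0.1061 = 0.2123 mol.
The cells are in series, so the same 0.2123 mol of electrons passes through the second cell.
2 H₂O + 2 e⁻ → H₂ + 2 OH⁻ — 2 mol e⁻ per mol H₂, so n(H₂) = 0.2123/2 = 0.1061 mol.
V = nRT/P = (0.1061 × 8.314 × 296) / (116 × 10³) = 0.00225 m³ = 2.25 L.

2.25 L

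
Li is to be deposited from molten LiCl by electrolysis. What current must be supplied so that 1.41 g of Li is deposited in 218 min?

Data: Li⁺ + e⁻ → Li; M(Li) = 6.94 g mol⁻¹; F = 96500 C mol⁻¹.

n(Li) = 1.41 / 6.94 = 0.2032 mol.
n(e⁻) = 1 × 0.2032 = 0.2032 mol.
Q = n(e⁻)·F = 0.2032 × 96500 = 19610 C.
I = Q/t = 19610 / 13080 s = 1.50 A.

1.50 A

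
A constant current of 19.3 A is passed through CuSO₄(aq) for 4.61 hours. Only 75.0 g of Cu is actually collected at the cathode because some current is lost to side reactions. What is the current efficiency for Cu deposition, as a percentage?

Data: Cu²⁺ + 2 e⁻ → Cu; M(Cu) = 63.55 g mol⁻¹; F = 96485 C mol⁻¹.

Q = I·t = 19.30 × 16596 = 320300 C; n(e⁻) = 320300/96485 = 3.320 mol.
Theoretical n(Cu) = n(e⁻)/2 = 1.660 mol, i.e. m_theo = 1.660 × 63.55 = 105.5 g.
Efficiency = m_actual / m_theo = 75.0 / 105.5 = 71.1 %.

71.1 %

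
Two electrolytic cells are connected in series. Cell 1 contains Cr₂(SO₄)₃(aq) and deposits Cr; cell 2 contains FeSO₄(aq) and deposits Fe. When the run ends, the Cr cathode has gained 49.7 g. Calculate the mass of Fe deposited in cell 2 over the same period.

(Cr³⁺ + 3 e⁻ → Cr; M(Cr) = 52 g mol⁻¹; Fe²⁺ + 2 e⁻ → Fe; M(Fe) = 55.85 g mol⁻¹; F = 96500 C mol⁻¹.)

80.1 g

n(Cr) = 49.7 / 52 = 0.9558 mol.
Since Cr³⁺ + 3 e⁻ → Cr, n(e⁻) passed = 3 × 0.9558 = 2.867 mol.
Cells in series carry the same charge, so the same 2.867 mol of electrons passes through cell 2.
Fe²⁺ + 2 e⁻ → Fe, so n(Fe) = 2.867 / 2 = 1.434 mol.
m(Fe) = 1.434 × 55.85 = 80.1 g.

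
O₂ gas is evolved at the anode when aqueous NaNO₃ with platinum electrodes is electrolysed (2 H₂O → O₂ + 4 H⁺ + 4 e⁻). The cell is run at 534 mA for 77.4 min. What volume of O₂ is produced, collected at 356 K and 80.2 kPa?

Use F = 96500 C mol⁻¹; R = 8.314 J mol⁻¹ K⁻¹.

Q = I·t = 0.5340 A × 4644.0 s = 2480 C.
n(e⁻) = Q/F = 2480 / 96500 = 0.02570 mol.
4 electrons are transferred per O₂ molecule, so n(O₂) = 0.02570 / 4 = 0.006425 mol.
V = nRT/P = (0.006425 × 8.314 × 356) / (80.2 × 10³ Pa) = 2.37 × 10⁻⁴ m³ = 0.237 L.

0.237 L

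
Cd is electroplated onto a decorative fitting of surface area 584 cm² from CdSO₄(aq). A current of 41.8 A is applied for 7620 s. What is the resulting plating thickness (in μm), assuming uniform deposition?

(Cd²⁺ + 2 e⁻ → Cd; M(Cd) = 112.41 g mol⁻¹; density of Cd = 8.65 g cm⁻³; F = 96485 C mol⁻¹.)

367 μm

Q = I·t = 41.80 × 7620.0 = 318500 C; n(e⁻) = 3.301 mol.
n(Cd) = n(e⁻)/2 = 1.651 mol, so m = 1.651 × 112.41 = 185.5 g.
Volume = m/ρ = 185.5 / 8.65 = 21.45 cm³.
Thickness = V/A = 21.45 / 584 = 0.0367 cm = 367 μm.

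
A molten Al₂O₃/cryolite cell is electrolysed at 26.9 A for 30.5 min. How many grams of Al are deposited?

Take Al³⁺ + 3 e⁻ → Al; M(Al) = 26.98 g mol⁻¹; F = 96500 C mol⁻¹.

4.59 g

Q = I·t = 26.90 A × 1830.0 s = 49230 C.
n(e⁻) = Q/F = 49230 / 96500 = 0.5101 mol.
Al³⁺ + 3 e⁻ → Al, so n(Al) = n(e⁻)/3 = 0.1700 mol.
m = n·M = 0.1700 × 26.98 = 4.59 g.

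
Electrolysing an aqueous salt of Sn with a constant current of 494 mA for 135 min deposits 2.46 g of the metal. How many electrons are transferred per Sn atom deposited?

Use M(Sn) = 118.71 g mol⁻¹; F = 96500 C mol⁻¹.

2

Q = I·t = 0.4940 A × 8100.0 s = 4001 C, so n(e⁻) = 4001/96500 = 0.04147 mol.
n(Sn) deposited = 2.46 / 118.71 = 0.02072 mol.
Electrons per atom = n(e⁻)/n(Sn) = 0.04147 / 0.02072 = 2.00 ≈ 2, so the ion is Sn²⁺.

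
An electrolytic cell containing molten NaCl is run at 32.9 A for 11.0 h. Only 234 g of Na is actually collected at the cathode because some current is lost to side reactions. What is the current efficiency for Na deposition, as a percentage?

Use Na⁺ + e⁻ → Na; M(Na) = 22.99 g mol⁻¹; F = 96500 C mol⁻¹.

75.4 %

Q = I·t = 32.90 × 39600 = 1303000 C; n(e⁻) = 1303000/96500 = 13.50 mol.
Theoretical n(Na) = n(e⁻)/1 = 13.50 mol, i.e. m_theo = 13.50 × 22.99 = 310.4 g.
Efficiency = m_actual / m_theo = 234 / 310.4 = 75.4 %.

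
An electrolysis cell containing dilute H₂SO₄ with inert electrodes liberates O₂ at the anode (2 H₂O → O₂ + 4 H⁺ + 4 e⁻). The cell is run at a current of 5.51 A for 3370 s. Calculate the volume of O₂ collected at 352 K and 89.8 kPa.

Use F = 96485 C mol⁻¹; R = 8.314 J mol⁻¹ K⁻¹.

1.57 L

Q = I·t = 5.510 A × 3370.0 s = 18570 C.
n(e⁻) = Q/F = 18570 / 96485 = 0.1925 mol.
4 electrons are transferred per O₂ molecule, so n(O₂) = 0.1925 / 4 = 0.04811 mol.
V = nRT/P = (0.04811 × 8.314 × 352) / (89.8 × 10³ Pa) = 0.00157 m³ = 1.57 L.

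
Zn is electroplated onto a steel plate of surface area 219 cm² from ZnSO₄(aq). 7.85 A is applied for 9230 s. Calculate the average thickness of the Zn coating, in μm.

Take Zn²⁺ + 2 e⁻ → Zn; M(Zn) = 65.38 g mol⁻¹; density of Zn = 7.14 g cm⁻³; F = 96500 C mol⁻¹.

Q = I·t = 7.850 × 9230.0 = 72460 C; n(e⁻) = 0.7508 mol.
n(Zn) = n(e⁻)/2 = 0.3754 mol, so m = 0.3754 × 65.38 = 24.54 g.
Volume = m/ρ = 24.54 / 7.14 = 3.438 cm³.
Thickness = V/A = 3.438 / 219 = 0.0157 cm = 157 μm.

157 μm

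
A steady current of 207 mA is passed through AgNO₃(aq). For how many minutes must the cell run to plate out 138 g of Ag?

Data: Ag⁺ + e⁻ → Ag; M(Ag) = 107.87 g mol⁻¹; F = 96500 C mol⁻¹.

9940 min

n(Ag) = m/M = 138 / 107.87 = 1.279 mol.
Each Ag atom requires 1 electron, so n(e⁻) = 1 × 1.279 = 1.279 mol.
Q = n(e⁻)·F = 1.279 × 96500 = 123500 C.
t = Q/I = 123500 / 0.2070 A = 596400 s = 9940 min.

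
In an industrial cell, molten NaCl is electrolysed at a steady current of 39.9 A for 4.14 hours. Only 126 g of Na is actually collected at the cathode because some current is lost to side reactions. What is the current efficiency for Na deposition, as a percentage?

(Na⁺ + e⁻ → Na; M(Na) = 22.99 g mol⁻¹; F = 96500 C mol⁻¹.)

Q = I·t = 39.90 × 14904 = 594700 C; n(e⁻) = 594700/96500 = 6.162 mol.
Theoretical n(Na) = n(e⁻)/1 = 6.162 mol, i.e. m_theo = 6.162 × 22.99 = 141.7 g.
Efficiency = m_actual / m_theo = 126 / 141.7 = 88.9 %.

88.9 %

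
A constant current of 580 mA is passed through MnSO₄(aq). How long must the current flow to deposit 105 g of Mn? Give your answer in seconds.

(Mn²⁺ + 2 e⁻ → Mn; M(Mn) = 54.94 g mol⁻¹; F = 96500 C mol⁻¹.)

6.36 × 10⁵ s

n(Mn) = m/M = 105 / 54.94 = 1.911 mol.
Each Mn atom requires 2 electrons, so n(e⁻) = 2 × 1.911 = 3.822 mol.
Q = n(e⁻)·F = 3.822 × 96500 = 368900 C.
t = Q/I = 368900 / 0.5800 A = 636000 s.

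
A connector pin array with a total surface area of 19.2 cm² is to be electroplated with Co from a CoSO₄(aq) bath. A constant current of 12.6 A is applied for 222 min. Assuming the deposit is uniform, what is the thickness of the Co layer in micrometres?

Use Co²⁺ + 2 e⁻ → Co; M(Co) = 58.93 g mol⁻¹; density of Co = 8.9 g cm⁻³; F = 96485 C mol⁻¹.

3000 μm

Q = I·t = 12.60 × 13320 = 167800 C; n(e⁻) = 1.739 mol.
n(Co) = n(e⁻)/2 = 0.8697 mol, so m = 0.8697 × 58.93 = 51.25 g.
Volume = m/ρ = 51.25 / 8.9 = 5.759 cm³.
Thickness = V/A = 5.759 / 19.2 = 0.300 cm = 3000 μm.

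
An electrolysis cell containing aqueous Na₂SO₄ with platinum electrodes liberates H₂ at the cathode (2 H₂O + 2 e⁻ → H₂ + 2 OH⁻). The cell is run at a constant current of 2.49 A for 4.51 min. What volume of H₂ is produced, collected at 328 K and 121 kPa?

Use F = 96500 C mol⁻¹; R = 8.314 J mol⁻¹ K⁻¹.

Q = I·t = 2.490 A × 270.60 s = 673.8 C.
n(e⁻) = Q/F = 673.8 / 96500 = 0.006982 mol.
2 electrons are transferred per H₂ molecule, so n(H₂) = 0.006982 / 2 = 0.003491 mol.
V = nRT/P = (0.003491 × 8.314 × 328) / (121 × 10³ Pa) = 7.87 × 10⁻⁵ m³ = 0.0787 L.

0.0787 L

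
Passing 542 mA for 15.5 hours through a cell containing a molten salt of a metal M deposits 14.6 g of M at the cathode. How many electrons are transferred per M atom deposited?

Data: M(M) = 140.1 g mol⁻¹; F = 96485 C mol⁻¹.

3

Q = I·t = 0.5420 A × 55800 s = 30240 C, so n(e⁻) = 30240/96485 = 0.3135 mol.
n(M) deposited = 14.6 / 140.1 = 0.1042 mol.
Electrons per atom = n(e⁻)/n(M) = 0.3135 / 0.1042 = 3.01 ≈ 3, so the ion is M³⁺.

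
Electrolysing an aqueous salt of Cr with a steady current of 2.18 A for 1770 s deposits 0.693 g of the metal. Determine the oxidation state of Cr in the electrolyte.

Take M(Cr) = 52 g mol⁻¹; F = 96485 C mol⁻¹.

Q = I·t = 2.180 A × 1770.0 s = 3859 C, so n(e⁻) = 3859/96485 = 0.03999 mol.
n(Cr) deposited = 0.693 / 52 = 0.01333 mol.
Electrons per atom = n(e⁻)/n(Cr) = 0.03999 / 0.01333 = 3.00 ≈ 3, so the ion is Cr³⁺.

+3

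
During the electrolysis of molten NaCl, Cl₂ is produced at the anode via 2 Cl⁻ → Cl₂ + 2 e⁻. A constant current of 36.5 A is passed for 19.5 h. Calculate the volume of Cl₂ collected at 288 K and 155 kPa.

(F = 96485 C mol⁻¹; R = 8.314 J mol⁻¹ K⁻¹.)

Q = I·t = 36.50 A × 70200 s = 2562000 C.
n(e⁻) = Q/F = 2562000 / 96485 = 26.56 mol.
2 electrons are transferred per Cl₂ molecule, so n(Cl₂) = 26.56 / 2 = 13.28 mol.
V = nRT/P = (13.28 × 8.314 × 288) / (155 × 10³ Pa) = 0.205 m³ = 205 L.

205 L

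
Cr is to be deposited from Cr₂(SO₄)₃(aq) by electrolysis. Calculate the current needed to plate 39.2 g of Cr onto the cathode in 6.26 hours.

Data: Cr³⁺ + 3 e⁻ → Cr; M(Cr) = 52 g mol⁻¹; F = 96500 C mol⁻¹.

9.68 A

n(Cr) = 39.2 / 52 = 0.7538 mol.
n(e⁻) = 3 × 0.7538 = 2.262 mol.
Q = n(e⁻)·F = 2.262 × 96500 = 218200 C.
I = Q/t = 218200 / 22536 s = 9.68 A.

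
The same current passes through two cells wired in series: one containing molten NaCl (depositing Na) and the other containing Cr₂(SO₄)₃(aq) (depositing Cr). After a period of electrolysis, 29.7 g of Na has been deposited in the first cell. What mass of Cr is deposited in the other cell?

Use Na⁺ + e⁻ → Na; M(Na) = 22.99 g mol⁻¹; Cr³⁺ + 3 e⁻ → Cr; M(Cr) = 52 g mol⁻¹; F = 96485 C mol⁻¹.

n(Na) = 29.7 / 22.99 = 1.292 mol.
Since Na⁺ + e⁻ → Na, n(e⁻) passed = 1 × 1.292 = 1.292 mol.
Cells in series carry the same charge, so the same 1.292 mol of electrons passes through cell 2.
Cr³⁺ + 3 e⁻ → Cr, so n(Cr) = 1.292 / 3 = 0.4306 mol.
m(Cr) = 0.4306 × 52 = 22.4 g.

22.4 g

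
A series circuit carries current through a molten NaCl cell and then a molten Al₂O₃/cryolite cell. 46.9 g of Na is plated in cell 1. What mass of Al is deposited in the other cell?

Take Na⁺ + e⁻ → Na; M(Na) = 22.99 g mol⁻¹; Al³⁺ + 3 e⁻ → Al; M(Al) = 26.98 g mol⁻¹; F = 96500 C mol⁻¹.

18.3 g

n(Na) = 46.9 / 22.99 = 2.040 mol.
Since Na⁺ + e⁻ → Na, n(e⁻) passed = 1 × 2.040 = 2.040 mol.
Cells in series carry the same charge, so the same 2.040 mol of electrons passes through cell 2.
Al³⁺ + 3 e⁻ → Al, so n(Al) = 2.040 / 3 = 0.6800 mol.
m(Al) = 0.6800 × 26.98 = 18.3 g.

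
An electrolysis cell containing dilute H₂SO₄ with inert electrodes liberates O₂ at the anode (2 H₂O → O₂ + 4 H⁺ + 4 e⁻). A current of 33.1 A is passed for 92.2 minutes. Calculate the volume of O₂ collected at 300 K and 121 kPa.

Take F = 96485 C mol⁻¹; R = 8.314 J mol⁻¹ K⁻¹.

9.78 L

Q = I·t = 33.10 A × 5532.0 s = 183100 C.
n(e⁻) = Q/F = 183100 / 96485 = 1.898 mol.
4 electrons are transferred per O₂ molecule, so n(O₂) = 1.898 / 4 = 0.4744 mol.
V = nRT/P = (0.4744 × 8.314 × 300) / (121 × 10³ Pa) = 0.00978 m³ = 9.78 L.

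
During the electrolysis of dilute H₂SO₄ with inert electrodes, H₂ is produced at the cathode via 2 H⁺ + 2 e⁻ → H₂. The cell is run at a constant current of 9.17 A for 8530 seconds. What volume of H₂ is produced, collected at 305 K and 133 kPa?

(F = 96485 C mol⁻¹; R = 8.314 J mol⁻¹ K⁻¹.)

7.73 L

Q = I·t = 9.170 A × 8530.0 s = 78220 C.
n(e⁻) = Q/F = 78220 / 96485 = 0.8107 mol.
2 electrons are transferred per H₂ molecule, so n(H₂) = 0.8107 / 2 = 0.4053 mol.
V = nRT/P = (0.4053 × 8.314 × 305) / (133 × 10³ Pa) = 0.00773 m³ = 7.73 L.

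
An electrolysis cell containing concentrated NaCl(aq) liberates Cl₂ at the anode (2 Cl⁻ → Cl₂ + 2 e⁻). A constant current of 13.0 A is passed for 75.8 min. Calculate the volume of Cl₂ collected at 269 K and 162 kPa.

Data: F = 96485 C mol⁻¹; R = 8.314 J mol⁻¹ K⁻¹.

Q = I·t = 13.00 A × 4548.0 s = 59120 C.
n(e⁻) = Q/F = 59120 / 96485 = 0.6128 mol.
2 electrons are transferred per Cl₂ molecule, so n(Cl₂) = 0.6128 / 2 = 0.3064 mol.
V = nRT/P = (0.3064 × 8.314 × 269) / (162 × 10³ Pa) = 0.00423 m³ = 4.23 L.

4.23 L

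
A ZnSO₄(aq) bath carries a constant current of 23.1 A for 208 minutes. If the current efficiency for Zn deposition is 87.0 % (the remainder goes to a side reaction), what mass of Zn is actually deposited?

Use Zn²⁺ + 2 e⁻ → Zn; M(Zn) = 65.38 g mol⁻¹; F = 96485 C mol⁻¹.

85.0 g

Q = I·t = 23.10 × 12480 = 288300 C.
n(e⁻) = 288300/96485 = 2.988 mol; theoretically n(Zn) = 2.988/2 = 1.494 mol, m_theo = 97.67 g.
At 87.0 % efficiency, m_actual = 0.870 × 97.67 = 85.0 g.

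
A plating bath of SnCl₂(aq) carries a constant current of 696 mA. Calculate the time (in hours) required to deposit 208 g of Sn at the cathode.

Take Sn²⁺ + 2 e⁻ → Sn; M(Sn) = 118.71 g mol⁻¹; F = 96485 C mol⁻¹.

n(Sn) = m/M = 208 / 118.71 = 1.752 mol.
Each Sn atom requires 2 electrons, so n(e⁻) = 2 × 1.752 = 3.504 mol.
Q = n(e⁻)·F = 3.504 × 96485 = 338100 C.
t = Q/I = 338100 / 0.6960 A = 485800 s = 135 h.

135 h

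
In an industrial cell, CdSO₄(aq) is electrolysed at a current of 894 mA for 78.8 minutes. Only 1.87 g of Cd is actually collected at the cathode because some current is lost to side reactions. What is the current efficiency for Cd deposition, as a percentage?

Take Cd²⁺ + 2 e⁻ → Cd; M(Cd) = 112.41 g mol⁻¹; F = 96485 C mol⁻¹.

Q = I·t = 0.8940 × 4728.0 = 4227 C; n(e⁻) = 4227/96485 = 0.04381 mol.
Theoretical n(Cd) = n(e⁻)/2 = 0.02190 mol, i.e. m_theo = 0.02190 × 112.41 = 2.462 g.
Efficiency = m_actual / m_theo = 1.87 / 2.462 = 75.9 %.

75.9 %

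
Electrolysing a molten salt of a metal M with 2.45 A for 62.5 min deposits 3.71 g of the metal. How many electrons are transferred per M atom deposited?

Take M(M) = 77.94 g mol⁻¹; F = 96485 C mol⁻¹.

Q = I·t = 2.450 A × 3750.0 s = 9188 C, so n(e⁻) = 9188/96485 = 0.09522 mol.
n(M) deposited = 3.71 / 77.94 = 0.04760 mol.
Electrons per atom = n(e⁻)/n(M) = 0.09522 / 0.04760 = 2.00 ≈ 2, so the ion is M²⁺.

2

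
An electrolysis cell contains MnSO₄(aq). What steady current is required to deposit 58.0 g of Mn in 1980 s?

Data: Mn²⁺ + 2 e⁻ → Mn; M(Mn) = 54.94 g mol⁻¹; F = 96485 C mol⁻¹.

103 A

n(Mn) = 58.0 / 54.94 = 1.056 mol.
n(e⁻) = 2 × 1.056 = 2.111 mol.
Q = n(e⁻)·F = 2.111 × 96485 = 203700 C.
I = Q/t = 203700 / 1980.0 s = 103 A.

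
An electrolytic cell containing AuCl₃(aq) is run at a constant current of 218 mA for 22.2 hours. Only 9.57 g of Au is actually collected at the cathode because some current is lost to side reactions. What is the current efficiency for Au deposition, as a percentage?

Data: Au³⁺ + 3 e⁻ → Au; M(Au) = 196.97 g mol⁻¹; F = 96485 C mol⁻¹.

80.7 %

Q = I·t = 0.2180 × 79920 = 17420 C; n(e⁻) = 17420/96485 = 0.1806 mol.
Theoretical n(Au) = n(e⁻)/3 = 0.06019 mol, i.e. m_theo = 0.06019 × 196.97 = 11.86 g.
Efficiency = m_actual / m_theo = 9.57 / 11.86 = 80.7 %.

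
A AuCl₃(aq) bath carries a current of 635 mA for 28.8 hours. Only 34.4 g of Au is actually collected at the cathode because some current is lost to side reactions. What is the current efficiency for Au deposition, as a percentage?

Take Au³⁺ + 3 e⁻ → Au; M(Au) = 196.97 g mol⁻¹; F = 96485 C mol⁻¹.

Q = I·t = 0.6350 × 103680 = 65840 C; n(e⁻) = 65840/96485 = 0.6824 mol.
Theoretical n(Au) = n(e⁻)/3 = 0.2275 mol, i.e. m_theo = 0.2275 × 196.97 = 44.80 g.
Efficiency = m_actual / m_theo = 34.4 / 44.80 = 76.8 %.

76.8 %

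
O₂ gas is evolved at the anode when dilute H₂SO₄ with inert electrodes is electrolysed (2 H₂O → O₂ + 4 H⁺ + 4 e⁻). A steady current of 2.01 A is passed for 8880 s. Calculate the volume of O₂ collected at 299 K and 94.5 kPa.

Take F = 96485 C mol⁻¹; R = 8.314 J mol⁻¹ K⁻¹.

Q = I·t = 2.010 A × 8880.0 s = 17850 C.
n(e⁻) = Q/F = 17850 / 96485 = 0.1850 mol.
4 electrons are transferred per O₂ molecule, so n(O₂) = 0.1850 / 4 = 0.04625 mol.
V = nRT/P = (0.04625 × 8.314 × 299) / (94.5 × 10³ Pa) = 0.00122 m³ = 1.22 L.

1.22 L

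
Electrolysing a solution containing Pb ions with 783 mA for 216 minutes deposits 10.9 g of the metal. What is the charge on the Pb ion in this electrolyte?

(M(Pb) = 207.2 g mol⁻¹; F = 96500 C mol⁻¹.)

+2

Q = I·t = 0.7830 A × 12960 s = 10150 C, so n(e⁻) = 10150/96500 = 0.1052 mol.
n(Pb) deposited = 10.9 / 207.2 = 0.05261 mol.
Electrons per atom = n(e⁻)/n(Pb) = 0.1052 / 0.05261 = 2.00 ≈ 2, so the ion is Pb²⁺.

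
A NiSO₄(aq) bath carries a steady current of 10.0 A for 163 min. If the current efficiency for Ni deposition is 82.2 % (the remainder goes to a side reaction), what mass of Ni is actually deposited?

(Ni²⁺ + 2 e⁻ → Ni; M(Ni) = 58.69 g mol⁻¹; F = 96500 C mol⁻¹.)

24.4 g

Q = I·t = 10.00 × 9780.0 = 97800 C.
n(e⁻) = 97800/96500 = 1.013 mol; theoretically n(Ni) = 1.013/2 = 0.5067 mol, m_theo = 29.74 g.
At 82.2 % efficiency, m_actual = 0.822 × 29.74 = 24.4 g.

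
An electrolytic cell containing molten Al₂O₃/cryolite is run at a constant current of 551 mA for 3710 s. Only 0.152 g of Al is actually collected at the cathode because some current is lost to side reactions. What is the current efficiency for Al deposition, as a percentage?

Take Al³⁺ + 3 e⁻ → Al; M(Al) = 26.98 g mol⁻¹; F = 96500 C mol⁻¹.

Q = I·t = 0.5510 × 3710.0 = 2044 C; n(e⁻) = 2044/96500 = 0.02118 mol.
Theoretical n(Al) = n(e⁻)/3 = 0.007061 mol, i.e. m_theo = 0.007061 × 26.98 = 0.1905 g.
Efficiency = m_actual / m_theo = 0.152 / 0.1905 = 79.8 %.

79.8 %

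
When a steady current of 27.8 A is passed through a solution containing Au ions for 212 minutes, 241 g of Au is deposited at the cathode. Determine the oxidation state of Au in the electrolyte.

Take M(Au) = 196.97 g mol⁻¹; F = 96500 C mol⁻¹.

+3

Q = I·t = 27.80 A × 12720 s = 353600 C, so n(e⁻) = 353600/96500 = 3.664 mol.
n(Au) deposited = 241 / 196.97 = 1.224 mol.
Electrons per atom = n(e⁻)/n(Au) = 3.664 / 1.224 = 2.99 ≈ 3, so the ion is Au³⁺.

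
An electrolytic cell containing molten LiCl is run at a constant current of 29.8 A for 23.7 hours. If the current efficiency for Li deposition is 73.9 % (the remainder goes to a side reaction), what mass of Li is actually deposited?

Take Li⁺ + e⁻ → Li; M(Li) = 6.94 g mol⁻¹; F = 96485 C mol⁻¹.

135 g

Q = I·t = 29.80 × 85320 = 2543000 C.
n(e⁻) = 2543000/96485 = 26.35 mol; theoretically n(Li) = 26.35/1 = 26.35 mol, m_theo = 182.9 g.
At 73.9 % efficiency, m_actual = 0.739 × 182.9 = 135 g.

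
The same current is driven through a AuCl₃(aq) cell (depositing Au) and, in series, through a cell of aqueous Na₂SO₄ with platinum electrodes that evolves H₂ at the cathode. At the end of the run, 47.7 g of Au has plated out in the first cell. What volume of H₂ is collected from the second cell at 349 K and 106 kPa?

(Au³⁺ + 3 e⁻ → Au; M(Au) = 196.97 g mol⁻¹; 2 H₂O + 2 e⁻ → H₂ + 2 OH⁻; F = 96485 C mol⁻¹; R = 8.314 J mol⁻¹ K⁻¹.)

9.94 L

n(Au) = 47.7 / 196.97 = 0.2422 mol, so n(e⁻) = 3 × 0.2422 = 0.7265 mol.
The cells are in series, so the same 0.7265 mol of electrons passes through the second cell.
2 H₂O + 2 e⁻ → H₂ + 2 OH⁻ — 2 mol e⁻ per mol H₂, so n(H₂) = 0.7265/2 = 0.3633 mol.
V = nRT/P = (0.3633 × 8.314 × 349) / (106 × 10³) = 0.00994 m³ = 9.94 L.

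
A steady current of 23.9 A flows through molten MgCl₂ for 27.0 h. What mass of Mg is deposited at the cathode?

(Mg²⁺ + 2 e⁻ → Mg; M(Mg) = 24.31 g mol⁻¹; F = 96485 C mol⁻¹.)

Q = I·t = 23.90 A × 97200 s = 2323000 C.
n(e⁻) = Q/F = 2323000 / 96485 = 24.08 mol.
Mg²⁺ + 2 e⁻ → Mg, so n(Mg) = n(e⁻)/2 = 12.04 mol.
m = n·M = 12.04 × 24.31 = 293 g.

293 g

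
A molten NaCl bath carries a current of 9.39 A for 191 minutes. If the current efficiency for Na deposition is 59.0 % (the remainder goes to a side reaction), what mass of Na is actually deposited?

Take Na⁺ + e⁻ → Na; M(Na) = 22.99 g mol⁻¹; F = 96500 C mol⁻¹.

15.1 g

Q = I·t = 9.390 × 11460 = 107600 C.
n(e⁻) = 107600/96500 = 1.115 mol; theoretically n(Na) = 1.115/1 = 1.115 mol, m_theo = 25.64 g.
At 59.0 % efficiency, m_actual = 0.590 × 25.64 = 15.1 g.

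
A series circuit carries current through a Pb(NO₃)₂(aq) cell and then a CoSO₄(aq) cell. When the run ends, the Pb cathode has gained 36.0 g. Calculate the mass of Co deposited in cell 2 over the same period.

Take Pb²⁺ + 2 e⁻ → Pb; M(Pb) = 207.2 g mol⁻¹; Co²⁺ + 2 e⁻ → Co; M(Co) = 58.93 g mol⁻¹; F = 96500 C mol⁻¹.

10.2 g

n(Pb) = 36.0 / 207.2 = 0.1737 mol.
Since Pb²⁺ + 2 e⁻ → Pb, n(e⁻) passed = 2 × 0.1737 = 0.3475 mol.
Cells in series carry the same charge, so the same 0.3475 mol of electrons passes through cell 2.
Co²⁺ + 2 e⁻ → Co, so n(Co) = 0.3475 / 2 = 0.1737 mol.
m(Co) = 0.1737 × 58.93 = 10.2 g.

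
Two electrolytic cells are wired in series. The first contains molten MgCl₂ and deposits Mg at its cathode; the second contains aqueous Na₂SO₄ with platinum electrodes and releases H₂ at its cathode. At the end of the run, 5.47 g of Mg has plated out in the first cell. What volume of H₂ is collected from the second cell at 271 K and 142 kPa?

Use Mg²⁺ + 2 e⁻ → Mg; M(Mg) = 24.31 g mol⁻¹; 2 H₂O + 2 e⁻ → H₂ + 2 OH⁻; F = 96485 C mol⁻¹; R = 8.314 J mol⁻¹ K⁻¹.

n(Mg) = 5.47 / 24.31 = 0.2250 mol, so n(e⁻) = 2 × 0.2250 = 0.4500 mol.
The cells are in series, so the same 0.4500 mol of electrons passes through the second cell.
2 H₂O + 2 e⁻ → H₂ + 2 OH⁻ — 2 mol e⁻ per mol H₂, so n(H₂) = 0.4500/2 = 0.2250 mol.
V = nRT/P = (0.2250 × 8.314 × 271) / (142 × 10³) = 0.00357 m³ = 3.57 L.

3.57 L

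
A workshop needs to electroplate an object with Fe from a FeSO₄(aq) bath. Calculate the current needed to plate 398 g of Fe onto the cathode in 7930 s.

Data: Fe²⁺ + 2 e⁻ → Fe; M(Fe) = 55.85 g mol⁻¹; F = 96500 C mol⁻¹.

173 A

n(Fe) = 398 / 55.85 = 7.126 mol.
n(e⁻) = 2 × 7.126 = 14.25 mol.
Q = n(e⁻)·F = 14.25 × 96500 = 1375000 C.
I = Q/t = 1375000 / 7930.0 s = 173 A.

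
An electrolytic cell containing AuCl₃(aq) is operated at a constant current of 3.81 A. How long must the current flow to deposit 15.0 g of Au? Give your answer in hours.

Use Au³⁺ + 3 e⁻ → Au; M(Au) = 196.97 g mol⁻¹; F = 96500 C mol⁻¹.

1.61 h

n(Au) = m/M = 15.0 / 196.97 = 0.07615 mol.
Each Au atom requires 3 electrons, so n(e⁻) = 3 × 0.07615 = 0.2285 mol.
Q = n(e⁻)·F = 0.2285 × 96500 = 22050 C.
t = Q/I = 22050 / 3.810 A = 5786 s = 1.61 h.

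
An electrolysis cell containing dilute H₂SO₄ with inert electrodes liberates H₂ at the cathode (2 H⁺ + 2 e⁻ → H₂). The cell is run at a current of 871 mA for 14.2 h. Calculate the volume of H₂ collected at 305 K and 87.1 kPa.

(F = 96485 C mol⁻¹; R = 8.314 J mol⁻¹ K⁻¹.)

Q = I·t = 0.8710 A × 51120 s = 44530 C.
n(e⁻) = Q/F = 44530 / 96485 = 0.4615 mol.
2 electrons are transferred per H₂ molecule, so n(H₂) = 0.4615 / 2 = 0.2307 mol.
V = nRT/P = (0.2307 × 8.314 × 305) / (87.1 × 10³ Pa) = 0.00672 m³ = 6.72 L.

6.72 L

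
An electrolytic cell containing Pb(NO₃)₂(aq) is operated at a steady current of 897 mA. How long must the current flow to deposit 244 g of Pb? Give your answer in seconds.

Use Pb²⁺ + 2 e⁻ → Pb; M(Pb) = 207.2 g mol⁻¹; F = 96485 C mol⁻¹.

2.53 × 10⁵ s

n(Pb) = m/M = 244 / 207.2 = 1.178 mol.
Each Pb atom requires 2 electrons, so n(e⁻) = 2 × 1.178 = 2.355 mol.
Q = n(e⁻)·F = 2.355 × 96485 = 227200 C.
t = Q/I = 227200 / 0.8970 A = 253300 s.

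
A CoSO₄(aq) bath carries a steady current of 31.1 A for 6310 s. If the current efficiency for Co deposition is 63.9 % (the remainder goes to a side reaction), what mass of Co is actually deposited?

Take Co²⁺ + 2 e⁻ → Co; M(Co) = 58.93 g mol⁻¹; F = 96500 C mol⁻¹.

Q = I·t = 31.10 × 6310.0 = 196200 C.
n(e⁻) = 196200/96500 = 2.034 mol; theoretically n(Co) = 2.034/2 = 1.017 mol, m_theo = 59.92 g.
At 63.9 % efficiency, m_actual = 0.639 × 59.92 = 38.3 g.

38.3 g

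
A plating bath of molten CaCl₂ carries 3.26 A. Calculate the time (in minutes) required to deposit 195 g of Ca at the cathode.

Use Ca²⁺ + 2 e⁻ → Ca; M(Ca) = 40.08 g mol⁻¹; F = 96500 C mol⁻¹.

n(Ca) = m/M = 195 / 40.08 = 4.865 mol.
Each Ca atom requires 2 electrons, so n(e⁻) = 2 × 4.865 = 9.731 mol.
Q = n(e⁻)·F = 9.731 × 96500 = 939000 C.
t = Q/I = 939000 / 3.260 A = 288000 s = 4800 min.

4800 min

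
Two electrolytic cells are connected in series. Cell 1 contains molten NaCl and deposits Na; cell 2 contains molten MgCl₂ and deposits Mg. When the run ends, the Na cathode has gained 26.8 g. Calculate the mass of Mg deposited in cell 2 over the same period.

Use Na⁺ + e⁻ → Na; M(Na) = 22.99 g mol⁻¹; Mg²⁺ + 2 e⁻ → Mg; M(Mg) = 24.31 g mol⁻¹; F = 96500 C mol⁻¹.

14.2 g

n(Na) = 26.8 / 22.99 = 1.166 mol.
Since Na⁺ + e⁻ → Na, n(e⁻) passed = 1 × 1.166 = 1.166 mol.
Cells in series carry the same charge, so the same 1.166 mol of electrons passes through cell 2.
Mg²⁺ + 2 e⁻ → Mg, so n(Mg) = 1.166 / 2 = 0.5829 mol.
m(Mg) = 0.5829 × 24.31 = 14.2 g.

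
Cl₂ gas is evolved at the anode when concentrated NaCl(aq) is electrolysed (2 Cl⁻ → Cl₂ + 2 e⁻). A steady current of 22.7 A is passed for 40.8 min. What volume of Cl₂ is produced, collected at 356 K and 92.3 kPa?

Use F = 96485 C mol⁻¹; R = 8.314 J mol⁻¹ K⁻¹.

9.23 L

Q = I·t = 22.70 A × 2448.0 s = 55570 C.
n(e⁻) = Q/F = 55570 / 96485 = 0.5759 mol.
2 electrons are transferred per Cl₂ molecule, so n(Cl₂) = 0.5759 / 2 = 0.2880 mol.
V = nRT/P = (0.2880 × 8.314 × 356) / (92.3 × 10³ Pa) = 0.00923 m³ = 9.23 L.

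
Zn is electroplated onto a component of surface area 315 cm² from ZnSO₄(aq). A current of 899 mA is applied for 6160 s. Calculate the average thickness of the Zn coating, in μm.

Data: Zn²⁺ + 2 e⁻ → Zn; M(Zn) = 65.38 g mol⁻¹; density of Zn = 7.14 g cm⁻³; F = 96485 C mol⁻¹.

Q = I·t = 0.8990 × 6160.0 = 5538 C; n(e⁻) = 0.05740 mol.
n(Zn) = n(e⁻)/2 = 0.02870 mol, so m = 0.02870 × 65.38 = 1.876 g.
Volume = m/ρ = 1.876 / 7.14 = 0.2628 cm³.
Thickness = V/A = 0.2628 / 315 = 8.34 × 10⁻⁴ cm = 8.34 μm.

8.34 μm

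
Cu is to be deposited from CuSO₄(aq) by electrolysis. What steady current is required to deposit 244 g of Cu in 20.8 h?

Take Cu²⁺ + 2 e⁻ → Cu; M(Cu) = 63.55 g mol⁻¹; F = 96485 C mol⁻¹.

9.89 A

n(Cu) = 244 / 63.55 = 3.839 mol.
n(e⁻) = 2 × 3.839 = 7.679 mol.
Q = n(e⁻)·F = 7.679 × 96485 = 740900 C.
I = Q/t = 740900 / 74880 s = 9.89 A.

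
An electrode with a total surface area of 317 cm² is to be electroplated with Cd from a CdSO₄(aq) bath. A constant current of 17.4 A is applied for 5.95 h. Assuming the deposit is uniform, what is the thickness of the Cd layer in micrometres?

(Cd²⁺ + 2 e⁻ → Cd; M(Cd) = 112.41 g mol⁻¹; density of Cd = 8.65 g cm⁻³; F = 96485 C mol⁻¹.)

792 μm

Q = I·t = 17.40 × 21420 = 372700 C; n(e⁻) = 3.863 mol.
n(Cd) = n(e⁻)/2 = 1.931 mol, so m = 1.931 × 112.41 = 217.1 g.
Volume = m/ρ = 217.1 / 8.65 = 25.10 cm³.
Thickness = V/A = 25.10 / 317 = 0.0792 cm = 792 μm.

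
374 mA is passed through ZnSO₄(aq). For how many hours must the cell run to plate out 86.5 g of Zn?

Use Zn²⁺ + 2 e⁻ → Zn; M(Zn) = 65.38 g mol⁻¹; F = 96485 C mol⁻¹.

190 h

n(Zn) = m/M = 86.5 / 65.38 = 1.323 mol.
Each Zn atom requires 2 electrons, so n(e⁻) = 2 × 1.323 = 2.646 mol.
Q = n(e⁻)·F = 2.646 × 96485 = 255300 C.
t = Q/I = 255300 / 0.3740 A = 682600 s = 190 h.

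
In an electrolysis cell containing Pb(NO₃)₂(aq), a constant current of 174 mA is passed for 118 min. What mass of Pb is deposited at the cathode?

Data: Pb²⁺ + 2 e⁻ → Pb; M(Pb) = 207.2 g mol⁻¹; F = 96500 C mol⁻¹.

1.32 g

Q = I·t = 0.1740 A × 7080.0 s = 1232 C.
n(e⁻) = Q/F = 1232 / 96500 = 0.01277 mol.
Pb²⁺ + 2 e⁻ → Pb, so n(Pb) = n(e⁻)/2 = 0.006383 mol.
m = n·M = 0.006383 × 207.2 = 1.32 g.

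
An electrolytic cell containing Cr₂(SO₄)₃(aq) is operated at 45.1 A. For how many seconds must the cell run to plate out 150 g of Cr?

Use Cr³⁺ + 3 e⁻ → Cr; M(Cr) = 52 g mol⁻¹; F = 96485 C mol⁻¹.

n(Cr) = m/M = 150 / 52 = 2.885 mol.
Each Cr atom requires 3 electrons, so n(e⁻) = 3 × 2.885 = 8.654 mol.
Q = n(e⁻)·F = 8.654 × 96485 = 835000 C.
t = Q/I = 835000 / 45.10 A = 18510 s.

18500 s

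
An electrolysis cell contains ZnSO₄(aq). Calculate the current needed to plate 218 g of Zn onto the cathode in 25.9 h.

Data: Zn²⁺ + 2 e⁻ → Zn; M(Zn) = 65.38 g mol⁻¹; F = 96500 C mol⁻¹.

n(Zn) = 218 / 65.38 = 3.334 mol.
n(e⁻) = 2 × 3.334 = 6.669 mol.
Q = n(e⁻)·F = 6.669 × 96500 = 643500 C.
I = Q/t = 643500 / 93240 s = 6.90 A.

6.90 A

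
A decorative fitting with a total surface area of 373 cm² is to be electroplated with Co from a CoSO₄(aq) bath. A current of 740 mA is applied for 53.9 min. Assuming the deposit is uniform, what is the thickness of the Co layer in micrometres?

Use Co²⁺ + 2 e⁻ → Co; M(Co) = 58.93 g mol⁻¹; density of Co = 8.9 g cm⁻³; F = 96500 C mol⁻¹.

2.20 μm

Q = I·t = 0.7400 × 3234.0 = 2393 C; n(e⁻) = 0.02480 mol.
n(Co) = n(e⁻)/2 = 0.01240 mol, so m = 0.01240 × 58.93 = 0.7307 g.
Volume = m/ρ = 0.7307 / 8.9 = 0.08210 cm³.
Thickness = V/A = 0.08210 / 373 = 2.20 × 10⁻⁴ cm = 2.20 μm.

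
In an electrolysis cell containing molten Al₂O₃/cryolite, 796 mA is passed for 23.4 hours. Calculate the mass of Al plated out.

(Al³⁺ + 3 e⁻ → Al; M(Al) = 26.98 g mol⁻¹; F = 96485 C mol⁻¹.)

Q = I·t = 0.7960 A × 84240 s = 67060 C.
n(e⁻) = Q/F = 67060 / 96485 = 0.6950 mol.
Al³⁺ + 3 e⁻ → Al, so n(Al) = n(e⁻)/3 = 0.2317 mol.
m = n·M = 0.2317 × 26.98 = 6.25 g.

6.25 g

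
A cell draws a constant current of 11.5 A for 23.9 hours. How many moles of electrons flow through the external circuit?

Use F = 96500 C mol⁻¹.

Q = I·t = 11.50 A × 86040 s = 989500 C.
n(e⁻) = Q/F = 989500 / 96500 = 10.3 mol.

10.3 mol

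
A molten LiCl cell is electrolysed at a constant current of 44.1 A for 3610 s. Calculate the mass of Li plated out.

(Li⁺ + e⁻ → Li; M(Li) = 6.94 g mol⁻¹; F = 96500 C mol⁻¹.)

Q = I·t = 44.10 A × 3610.0 s = 159200 C.
n(e⁻) = Q/F = 159200 / 96500 = 1.650 mol.
Li⁺ + e⁻ → Li, so n(Li) = n(e⁻)/1 = 1.650 mol.
m = n·M = 1.650 × 6.94 = 11.4 g.

11.4 g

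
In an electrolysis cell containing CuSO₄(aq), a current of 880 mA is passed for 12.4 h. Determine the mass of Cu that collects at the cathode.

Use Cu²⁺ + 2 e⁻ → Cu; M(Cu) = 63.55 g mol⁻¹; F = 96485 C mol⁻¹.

Q = I·t = 0.8800 A × 44640 s = 39280 C.
n(e⁻) = Q/F = 39280 / 96485 = 0.4071 mol.
Cu²⁺ + 2 e⁻ → Cu, so n(Cu) = n(e⁻)/2 = 0.2036 mol.
m = n·M = 0.2036 × 63.55 = 12.9 g.

12.9 g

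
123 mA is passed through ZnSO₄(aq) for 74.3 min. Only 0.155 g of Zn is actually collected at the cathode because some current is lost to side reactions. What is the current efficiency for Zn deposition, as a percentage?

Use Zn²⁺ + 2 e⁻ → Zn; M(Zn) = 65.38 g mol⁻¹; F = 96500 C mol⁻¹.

83.4 %

Q = I·t = 0.1230 × 4458.0 = 548.3 C; n(e⁻) = 548.3/96500 = 0.005682 mol.
Theoretical n(Zn) = n(e⁻)/2 = 0.002841 mol, i.e. m_theo = 0.002841 × 65.38 = 0.1858 g.
Efficiency = m_actual / m_theo = 0.155 / 0.1858 = 83.4 %.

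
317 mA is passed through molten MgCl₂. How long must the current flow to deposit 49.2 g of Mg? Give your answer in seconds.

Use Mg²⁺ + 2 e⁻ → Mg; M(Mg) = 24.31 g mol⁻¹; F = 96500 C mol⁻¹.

n(Mg) = m/M = 49.2 / 24.31 = 2.024 mol.
Each Mg atom requires 2 electrons, so n(e⁻) = 2 × 2.024 = 4.048 mol.
Q = n(e⁻)·F = 4.048 × 96500 = 390600 C.
t = Q/I = 390600 / 0.3170 A = 1232000 s.

1.23 × 10⁶ s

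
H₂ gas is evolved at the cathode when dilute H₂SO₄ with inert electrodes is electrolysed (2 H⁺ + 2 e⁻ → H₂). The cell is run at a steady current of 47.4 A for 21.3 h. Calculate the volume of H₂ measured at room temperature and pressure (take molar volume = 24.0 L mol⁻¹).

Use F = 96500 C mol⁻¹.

Q = I·t = 47.40 A × 76680 s = 3635000 C.
n(e⁻) = Q/F = 3635000 / 96500 = 37.66 mol.
2 electrons are transferred per H₂ molecule, so n(H₂) = 37.66 / 2 = 18.83 mol.
V = n × V_m = 18.83 × 24.0 = 452 L.

452 L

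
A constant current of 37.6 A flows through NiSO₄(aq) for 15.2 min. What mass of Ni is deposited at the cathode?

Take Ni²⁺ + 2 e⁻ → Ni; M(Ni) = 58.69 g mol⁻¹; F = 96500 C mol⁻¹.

Q = I·t = 37.60 A × 912.00 s = 34290 C.
n(e⁻) = Q/F = 34290 / 96500 = 0.3553 mol.
Ni²⁺ + 2 e⁻ → Ni, so n(Ni) = n(e⁻)/2 = 0.1777 mol.
m = n·M = 0.1777 × 58.69 = 10.4 g.

10.4 g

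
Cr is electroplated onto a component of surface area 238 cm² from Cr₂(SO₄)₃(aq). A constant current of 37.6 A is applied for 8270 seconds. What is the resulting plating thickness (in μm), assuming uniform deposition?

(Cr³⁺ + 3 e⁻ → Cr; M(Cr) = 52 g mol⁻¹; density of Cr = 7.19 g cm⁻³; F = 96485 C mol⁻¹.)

326 μm

Q = I·t = 37.60 × 8270.0 = 311000 C; n(e⁻) = 3.223 mol.
n(Cr) = n(e⁻)/3 = 1.074 mol, so m = 1.074 × 52 = 55.86 g.
Volume = m/ρ = 55.86 / 7.19 = 7.769 cm³.
Thickness = V/A = 7.769 / 238 = 0.0326 cm = 326 μm.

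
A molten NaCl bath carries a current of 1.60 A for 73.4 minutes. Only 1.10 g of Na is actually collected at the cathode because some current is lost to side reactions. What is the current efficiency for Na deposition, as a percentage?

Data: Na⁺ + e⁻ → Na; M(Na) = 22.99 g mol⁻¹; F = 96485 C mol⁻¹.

Q = I·t = 1.600 × 4404.0 = 7046 C; n(e⁻) = 7046/96485 = 0.07303 mol.
Theoretical n(Na) = n(e⁻)/1 = 0.07303 mol, i.e. m_theo = 0.07303 × 22.99 = 1.679 g.
Efficiency = m_actual / m_theo = 1.10 / 1.679 = 65.5 %.

65.5 %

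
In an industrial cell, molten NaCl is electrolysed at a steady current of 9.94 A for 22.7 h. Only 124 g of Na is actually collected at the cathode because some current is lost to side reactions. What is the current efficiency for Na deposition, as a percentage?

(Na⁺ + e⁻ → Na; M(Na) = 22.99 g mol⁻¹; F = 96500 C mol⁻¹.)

Q = I·t = 9.940 × 81720 = 812300 C; n(e⁻) = 812300/96500 = 8.418 mol.
Theoretical n(Na) = n(e⁻)/1 = 8.418 mol, i.e. m_theo = 8.418 × 22.99 = 193.5 g.
Efficiency = m_actual / m_theo = 124 / 193.5 = 64.1 %.

64.1 %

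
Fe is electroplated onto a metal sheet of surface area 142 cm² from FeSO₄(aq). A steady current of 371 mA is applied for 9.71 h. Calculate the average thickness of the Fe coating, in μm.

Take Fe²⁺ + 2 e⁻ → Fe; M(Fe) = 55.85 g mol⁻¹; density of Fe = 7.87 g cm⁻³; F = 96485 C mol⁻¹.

Q = I·t = 0.3710 × 34956 = 12970 C; n(e⁻) = 0.1344 mol.
n(Fe) = n(e⁻)/2 = 0.06721 mol, so m = 0.06721 × 55.85 = 3.753 g.
Volume = m/ρ = 3.753 / 7.87 = 0.4769 cm³.
Thickness = V/A = 0.4769 / 142 = 0.00336 cm = 33.6 μm.

33.6 μm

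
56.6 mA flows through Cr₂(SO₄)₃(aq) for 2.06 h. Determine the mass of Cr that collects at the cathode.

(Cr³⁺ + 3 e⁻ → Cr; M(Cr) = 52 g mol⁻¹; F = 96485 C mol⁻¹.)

Q = I·t = 0.05660 A × 7416.0 s = 419.7 C.
n(e⁻) = Q/F = 419.7 / 96485 = 0.004350 mol.
Cr³⁺ + 3 e⁻ → Cr, so n(Cr) = n(e⁻)/3 = 0.001450 mol.
m = n·M = 0.001450 × 52 = 0.0754 g.

0.0754 g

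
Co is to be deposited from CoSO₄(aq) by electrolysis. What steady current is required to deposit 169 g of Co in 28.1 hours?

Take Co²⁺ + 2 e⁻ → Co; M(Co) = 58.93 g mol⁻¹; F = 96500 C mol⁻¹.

n(Co) = 169 / 58.93 = 2.868 mol.
n(e⁻) = 2 × 2.868 = 5.736 mol.
Q = n(e⁻)·F = 5.736 × 96500 = 553500 C.
I = Q/t = 553500 / 101160 s = 5.47 A.

5.47 A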